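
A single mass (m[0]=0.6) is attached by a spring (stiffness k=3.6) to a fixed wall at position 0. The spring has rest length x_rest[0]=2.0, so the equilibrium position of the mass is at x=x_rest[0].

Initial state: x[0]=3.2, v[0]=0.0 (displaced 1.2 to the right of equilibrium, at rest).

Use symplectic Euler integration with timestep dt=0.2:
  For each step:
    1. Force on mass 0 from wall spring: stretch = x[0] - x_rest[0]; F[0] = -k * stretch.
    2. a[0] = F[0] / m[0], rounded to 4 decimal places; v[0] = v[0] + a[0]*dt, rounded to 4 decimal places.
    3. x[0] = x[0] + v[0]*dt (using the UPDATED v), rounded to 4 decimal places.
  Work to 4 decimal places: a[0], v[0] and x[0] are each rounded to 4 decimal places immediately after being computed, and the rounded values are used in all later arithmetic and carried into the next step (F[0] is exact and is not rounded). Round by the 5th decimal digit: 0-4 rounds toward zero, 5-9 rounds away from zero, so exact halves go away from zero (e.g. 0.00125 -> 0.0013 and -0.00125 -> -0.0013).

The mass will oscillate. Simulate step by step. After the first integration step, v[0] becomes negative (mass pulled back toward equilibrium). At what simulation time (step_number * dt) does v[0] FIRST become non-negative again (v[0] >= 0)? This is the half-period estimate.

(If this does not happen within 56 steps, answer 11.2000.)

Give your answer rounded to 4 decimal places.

Step 0: x=[3.2000] v=[0.0000]
Step 1: x=[2.9120] v=[-1.4400]
Step 2: x=[2.4051] v=[-2.5344]
Step 3: x=[1.8010] v=[-3.0205]
Step 4: x=[1.2447] v=[-2.7817]
Step 5: x=[0.8696] v=[-1.8753]
Step 6: x=[0.7658] v=[-0.5188]
Step 7: x=[0.9582] v=[0.9622]
First v>=0 after going negative at step 7, time=1.4000

Answer: 1.4000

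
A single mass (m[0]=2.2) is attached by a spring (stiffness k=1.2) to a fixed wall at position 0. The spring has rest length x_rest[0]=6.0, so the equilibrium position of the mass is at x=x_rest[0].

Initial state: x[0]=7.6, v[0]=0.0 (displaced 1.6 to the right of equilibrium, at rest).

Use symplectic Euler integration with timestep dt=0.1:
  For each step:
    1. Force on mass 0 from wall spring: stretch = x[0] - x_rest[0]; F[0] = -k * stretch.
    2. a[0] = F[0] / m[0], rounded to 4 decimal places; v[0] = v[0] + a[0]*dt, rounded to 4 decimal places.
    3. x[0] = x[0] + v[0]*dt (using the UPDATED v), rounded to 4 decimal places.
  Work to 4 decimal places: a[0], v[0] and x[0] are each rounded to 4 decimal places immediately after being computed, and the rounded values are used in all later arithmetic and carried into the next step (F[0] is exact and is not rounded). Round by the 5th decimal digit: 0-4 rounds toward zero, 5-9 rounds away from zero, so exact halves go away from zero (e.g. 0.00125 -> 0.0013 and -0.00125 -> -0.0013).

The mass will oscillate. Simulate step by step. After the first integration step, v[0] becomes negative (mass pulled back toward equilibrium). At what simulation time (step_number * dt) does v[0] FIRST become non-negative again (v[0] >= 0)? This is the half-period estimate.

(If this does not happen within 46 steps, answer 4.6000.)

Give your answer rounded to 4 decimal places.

Step 0: x=[7.6000] v=[0.0000]
Step 1: x=[7.5913] v=[-0.0873]
Step 2: x=[7.5739] v=[-0.1741]
Step 3: x=[7.5479] v=[-0.2600]
Step 4: x=[7.5135] v=[-0.3444]
Step 5: x=[7.4708] v=[-0.4270]
Step 6: x=[7.4201] v=[-0.5072]
Step 7: x=[7.3616] v=[-0.5847]
Step 8: x=[7.2957] v=[-0.6590]
Step 9: x=[7.2227] v=[-0.7297]
Step 10: x=[7.1431] v=[-0.7964]
Step 11: x=[7.0572] v=[-0.8588]
Step 12: x=[6.9656] v=[-0.9165]
Step 13: x=[6.8687] v=[-0.9692]
Step 14: x=[6.7670] v=[-1.0166]
Step 15: x=[6.6612] v=[-1.0584]
Step 16: x=[6.5518] v=[-1.0945]
Step 17: x=[6.4393] v=[-1.1246]
Step 18: x=[6.3244] v=[-1.1486]
Step 19: x=[6.2078] v=[-1.1663]
Step 20: x=[6.0900] v=[-1.1776]
Step 21: x=[5.9718] v=[-1.1825]
Step 22: x=[5.8537] v=[-1.1810]
Step 23: x=[5.7364] v=[-1.1730]
Step 24: x=[5.6205] v=[-1.1586]
Step 25: x=[5.5067] v=[-1.1379]
Step 26: x=[5.3956] v=[-1.1110]
Step 27: x=[5.2878] v=[-1.0780]
Step 28: x=[5.1839] v=[-1.0392]
Step 29: x=[5.0844] v=[-0.9947]
Step 30: x=[4.9899] v=[-0.9448]
Step 31: x=[4.9009] v=[-0.8897]
Step 32: x=[4.8179] v=[-0.8298]
Step 33: x=[4.7414] v=[-0.7653]
Step 34: x=[4.6717] v=[-0.6967]
Step 35: x=[4.6093] v=[-0.6243]
Step 36: x=[4.5545] v=[-0.5484]
Step 37: x=[4.5075] v=[-0.4696]
Step 38: x=[4.4687] v=[-0.3882]
Step 39: x=[4.4382] v=[-0.3047]
Step 40: x=[4.4163] v=[-0.2195]
Step 41: x=[4.4030] v=[-0.1331]
Step 42: x=[4.3984] v=[-0.0460]
Step 43: x=[4.4025] v=[0.0414]
First v>=0 after going negative at step 43, time=4.3000

Answer: 4.3000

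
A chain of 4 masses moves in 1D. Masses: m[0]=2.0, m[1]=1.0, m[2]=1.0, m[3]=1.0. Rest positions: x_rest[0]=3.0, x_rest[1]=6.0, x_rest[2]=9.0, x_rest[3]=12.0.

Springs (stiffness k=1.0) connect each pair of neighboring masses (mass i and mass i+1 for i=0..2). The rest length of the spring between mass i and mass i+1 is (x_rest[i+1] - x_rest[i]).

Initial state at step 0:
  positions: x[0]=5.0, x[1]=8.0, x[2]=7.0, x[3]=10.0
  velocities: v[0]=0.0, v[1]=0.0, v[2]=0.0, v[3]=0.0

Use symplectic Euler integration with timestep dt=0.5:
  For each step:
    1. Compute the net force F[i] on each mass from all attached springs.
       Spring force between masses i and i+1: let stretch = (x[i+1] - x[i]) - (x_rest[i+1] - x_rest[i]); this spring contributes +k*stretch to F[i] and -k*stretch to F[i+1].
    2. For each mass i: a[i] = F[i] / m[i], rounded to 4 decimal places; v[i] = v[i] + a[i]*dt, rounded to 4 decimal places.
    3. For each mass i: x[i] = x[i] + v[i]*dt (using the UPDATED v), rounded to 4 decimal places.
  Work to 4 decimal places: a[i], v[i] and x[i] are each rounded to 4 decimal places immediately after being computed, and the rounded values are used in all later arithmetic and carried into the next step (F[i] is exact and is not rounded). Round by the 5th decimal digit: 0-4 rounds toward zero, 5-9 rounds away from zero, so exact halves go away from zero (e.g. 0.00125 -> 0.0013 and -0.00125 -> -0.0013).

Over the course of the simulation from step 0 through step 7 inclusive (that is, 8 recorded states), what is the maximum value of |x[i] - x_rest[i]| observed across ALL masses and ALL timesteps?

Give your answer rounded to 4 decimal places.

Step 0: x=[5.0000 8.0000 7.0000 10.0000] v=[0.0000 0.0000 0.0000 0.0000]
Step 1: x=[5.0000 7.0000 8.0000 10.0000] v=[0.0000 -2.0000 2.0000 0.0000]
Step 2: x=[4.8750 5.7500 9.2500 10.2500] v=[-0.2500 -2.5000 2.5000 0.5000]
Step 3: x=[4.4844 5.1563 9.8750 11.0000] v=[-0.7813 -1.1875 1.2500 1.5000]
Step 4: x=[3.8027 5.5743 9.6016 12.2188] v=[-1.3634 0.8359 -0.5469 2.4375]
Step 5: x=[2.9675 6.5562 8.9756 13.5333] v=[-1.6705 1.9638 -1.2520 2.6289]
Step 6: x=[2.2059 7.2458 8.8842 14.4584] v=[-1.5233 1.3792 -0.1829 1.8501]
Step 7: x=[1.6993 7.0850 9.7767 14.7399] v=[-1.0133 -0.3216 1.7850 0.5630]
Max displacement = 2.7399

Answer: 2.7399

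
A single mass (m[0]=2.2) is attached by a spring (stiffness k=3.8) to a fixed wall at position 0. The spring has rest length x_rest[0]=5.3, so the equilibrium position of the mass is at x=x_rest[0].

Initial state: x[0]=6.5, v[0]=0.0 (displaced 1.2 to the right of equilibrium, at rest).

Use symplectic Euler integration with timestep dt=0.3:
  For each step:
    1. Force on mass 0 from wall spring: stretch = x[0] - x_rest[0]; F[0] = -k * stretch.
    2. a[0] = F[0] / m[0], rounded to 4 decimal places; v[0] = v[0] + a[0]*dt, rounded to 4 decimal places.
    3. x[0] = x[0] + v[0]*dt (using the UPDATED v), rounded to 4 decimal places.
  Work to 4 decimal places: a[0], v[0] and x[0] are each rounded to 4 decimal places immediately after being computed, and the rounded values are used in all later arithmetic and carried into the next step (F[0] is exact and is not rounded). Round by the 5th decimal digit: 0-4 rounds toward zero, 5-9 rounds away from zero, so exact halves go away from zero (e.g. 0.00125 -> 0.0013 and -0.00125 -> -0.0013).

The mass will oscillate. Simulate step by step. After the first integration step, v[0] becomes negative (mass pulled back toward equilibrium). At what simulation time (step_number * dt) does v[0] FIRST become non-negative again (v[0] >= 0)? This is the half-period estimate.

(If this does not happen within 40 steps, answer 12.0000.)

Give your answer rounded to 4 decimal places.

Step 0: x=[6.5000] v=[0.0000]
Step 1: x=[6.3135] v=[-0.6218]
Step 2: x=[5.9694] v=[-1.1470]
Step 3: x=[5.5212] v=[-1.4939]
Step 4: x=[5.0387] v=[-1.6085]
Step 5: x=[4.5968] v=[-1.4731]
Step 6: x=[4.2642] v=[-1.1087]
Step 7: x=[4.0926] v=[-0.5720]
Step 8: x=[4.1087] v=[0.0537]
First v>=0 after going negative at step 8, time=2.4000

Answer: 2.4000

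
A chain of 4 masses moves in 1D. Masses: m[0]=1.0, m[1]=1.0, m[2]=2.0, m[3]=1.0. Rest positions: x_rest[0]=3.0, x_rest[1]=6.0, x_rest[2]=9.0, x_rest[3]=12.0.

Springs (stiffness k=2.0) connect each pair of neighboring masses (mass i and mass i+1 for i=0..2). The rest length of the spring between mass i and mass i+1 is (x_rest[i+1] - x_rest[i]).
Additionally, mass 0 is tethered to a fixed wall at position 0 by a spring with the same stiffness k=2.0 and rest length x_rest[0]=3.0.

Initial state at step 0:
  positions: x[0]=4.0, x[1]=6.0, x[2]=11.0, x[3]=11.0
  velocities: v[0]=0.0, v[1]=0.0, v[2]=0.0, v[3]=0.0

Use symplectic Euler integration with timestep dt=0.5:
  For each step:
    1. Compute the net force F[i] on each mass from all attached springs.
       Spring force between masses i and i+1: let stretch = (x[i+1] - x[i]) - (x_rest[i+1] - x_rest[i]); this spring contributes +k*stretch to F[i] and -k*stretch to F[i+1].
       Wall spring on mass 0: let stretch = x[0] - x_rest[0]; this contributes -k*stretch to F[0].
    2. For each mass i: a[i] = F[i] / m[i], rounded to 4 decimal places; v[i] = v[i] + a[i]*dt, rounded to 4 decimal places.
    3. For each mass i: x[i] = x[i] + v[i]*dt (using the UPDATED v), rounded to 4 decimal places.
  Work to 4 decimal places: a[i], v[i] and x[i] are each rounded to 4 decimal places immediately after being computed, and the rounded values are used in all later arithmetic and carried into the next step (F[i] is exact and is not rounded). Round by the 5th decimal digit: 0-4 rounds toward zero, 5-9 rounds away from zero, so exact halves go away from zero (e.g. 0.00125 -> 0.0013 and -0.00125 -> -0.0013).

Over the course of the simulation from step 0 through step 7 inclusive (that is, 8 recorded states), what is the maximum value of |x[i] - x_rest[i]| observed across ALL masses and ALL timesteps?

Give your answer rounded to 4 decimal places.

Answer: 2.5000

Derivation:
Step 0: x=[4.0000 6.0000 11.0000 11.0000] v=[0.0000 0.0000 0.0000 0.0000]
Step 1: x=[3.0000 7.5000 9.7500 12.5000] v=[-2.0000 3.0000 -2.5000 3.0000]
Step 2: x=[2.7500 7.8750 8.6250 14.1250] v=[-0.5000 0.7500 -2.2500 3.2500]
Step 3: x=[3.6875 6.0625 8.6875 14.5000] v=[1.8750 -3.6250 0.1250 0.7500]
Step 4: x=[3.9688 4.3750 9.5469 13.4688] v=[0.5625 -3.3750 1.7188 -2.0625]
Step 5: x=[2.4688 5.0704 10.0938 11.9766] v=[-3.0001 1.3907 1.0938 -2.9844]
Step 6: x=[1.0352 6.9767 9.8556 11.0430] v=[-2.8673 3.8125 -0.4765 -1.8672]
Step 7: x=[2.0547 7.3517 9.1945 11.0157] v=[2.0390 0.7499 -1.3223 -0.0546]
Max displacement = 2.5000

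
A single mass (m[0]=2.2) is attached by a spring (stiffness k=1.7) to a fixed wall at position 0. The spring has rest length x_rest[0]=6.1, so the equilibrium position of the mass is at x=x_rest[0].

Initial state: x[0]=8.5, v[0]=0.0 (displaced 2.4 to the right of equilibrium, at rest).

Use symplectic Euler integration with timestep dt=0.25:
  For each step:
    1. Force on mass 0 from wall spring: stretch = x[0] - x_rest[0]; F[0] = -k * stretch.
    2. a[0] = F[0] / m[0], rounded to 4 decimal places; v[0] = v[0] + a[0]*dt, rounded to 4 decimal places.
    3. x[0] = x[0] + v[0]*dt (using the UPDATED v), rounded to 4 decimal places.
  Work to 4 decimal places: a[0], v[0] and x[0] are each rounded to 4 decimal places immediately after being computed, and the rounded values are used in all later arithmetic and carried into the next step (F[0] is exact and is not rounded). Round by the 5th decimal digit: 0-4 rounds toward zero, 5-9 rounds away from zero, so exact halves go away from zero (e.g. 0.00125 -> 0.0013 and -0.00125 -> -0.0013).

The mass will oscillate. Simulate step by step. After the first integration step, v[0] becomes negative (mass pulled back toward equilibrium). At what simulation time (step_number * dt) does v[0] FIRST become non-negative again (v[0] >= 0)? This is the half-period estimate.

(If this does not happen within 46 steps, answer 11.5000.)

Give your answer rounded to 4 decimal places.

Step 0: x=[8.5000] v=[0.0000]
Step 1: x=[8.3841] v=[-0.4636]
Step 2: x=[8.1579] v=[-0.9049]
Step 3: x=[7.8323] v=[-1.3025]
Step 4: x=[7.4230] v=[-1.6372]
Step 5: x=[6.9498] v=[-1.8928]
Step 6: x=[6.4356] v=[-2.0570]
Step 7: x=[5.9052] v=[-2.1218]
Step 8: x=[5.3842] v=[-2.0842]
Step 9: x=[4.8977] v=[-1.9459]
Step 10: x=[4.4693] v=[-1.7136]
Step 11: x=[4.1197] v=[-1.3986]
Step 12: x=[3.8657] v=[-1.0161]
Step 13: x=[3.7196] v=[-0.5845]
Step 14: x=[3.6884] v=[-0.1247]
Step 15: x=[3.7737] v=[0.3412]
First v>=0 after going negative at step 15, time=3.7500

Answer: 3.7500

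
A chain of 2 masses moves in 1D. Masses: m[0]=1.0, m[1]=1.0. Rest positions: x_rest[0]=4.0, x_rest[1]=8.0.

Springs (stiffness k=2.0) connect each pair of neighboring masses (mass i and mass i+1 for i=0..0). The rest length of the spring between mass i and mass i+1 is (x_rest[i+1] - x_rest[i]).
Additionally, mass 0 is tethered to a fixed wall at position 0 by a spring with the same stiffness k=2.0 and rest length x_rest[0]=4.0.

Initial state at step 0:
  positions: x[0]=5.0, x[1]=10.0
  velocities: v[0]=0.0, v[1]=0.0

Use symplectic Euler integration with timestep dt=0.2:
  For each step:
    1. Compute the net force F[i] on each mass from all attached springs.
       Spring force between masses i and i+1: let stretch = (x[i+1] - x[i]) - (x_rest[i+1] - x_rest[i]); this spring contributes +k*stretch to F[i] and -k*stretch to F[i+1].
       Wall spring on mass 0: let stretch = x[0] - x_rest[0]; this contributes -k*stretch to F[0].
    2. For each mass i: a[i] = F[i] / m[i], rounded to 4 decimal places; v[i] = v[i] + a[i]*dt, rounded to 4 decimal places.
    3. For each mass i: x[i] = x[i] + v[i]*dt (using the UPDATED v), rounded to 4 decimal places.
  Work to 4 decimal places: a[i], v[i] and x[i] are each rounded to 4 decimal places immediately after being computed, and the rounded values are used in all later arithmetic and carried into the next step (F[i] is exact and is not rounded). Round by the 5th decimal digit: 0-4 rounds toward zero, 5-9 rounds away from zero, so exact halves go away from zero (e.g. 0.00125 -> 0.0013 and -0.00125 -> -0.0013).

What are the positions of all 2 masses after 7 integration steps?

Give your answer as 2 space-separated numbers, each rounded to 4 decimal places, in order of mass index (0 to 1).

Step 0: x=[5.0000 10.0000] v=[0.0000 0.0000]
Step 1: x=[5.0000 9.9200] v=[0.0000 -0.4000]
Step 2: x=[4.9936 9.7664] v=[-0.0320 -0.7680]
Step 3: x=[4.9695 9.5510] v=[-0.1203 -1.0771]
Step 4: x=[4.9144 9.2891] v=[-0.2755 -1.3097]
Step 5: x=[4.8161 8.9972] v=[-0.4914 -1.4596]
Step 6: x=[4.6670 8.6908] v=[-0.7454 -1.5320]
Step 7: x=[4.4665 8.3825] v=[-1.0027 -1.5415]

Answer: 4.4665 8.3825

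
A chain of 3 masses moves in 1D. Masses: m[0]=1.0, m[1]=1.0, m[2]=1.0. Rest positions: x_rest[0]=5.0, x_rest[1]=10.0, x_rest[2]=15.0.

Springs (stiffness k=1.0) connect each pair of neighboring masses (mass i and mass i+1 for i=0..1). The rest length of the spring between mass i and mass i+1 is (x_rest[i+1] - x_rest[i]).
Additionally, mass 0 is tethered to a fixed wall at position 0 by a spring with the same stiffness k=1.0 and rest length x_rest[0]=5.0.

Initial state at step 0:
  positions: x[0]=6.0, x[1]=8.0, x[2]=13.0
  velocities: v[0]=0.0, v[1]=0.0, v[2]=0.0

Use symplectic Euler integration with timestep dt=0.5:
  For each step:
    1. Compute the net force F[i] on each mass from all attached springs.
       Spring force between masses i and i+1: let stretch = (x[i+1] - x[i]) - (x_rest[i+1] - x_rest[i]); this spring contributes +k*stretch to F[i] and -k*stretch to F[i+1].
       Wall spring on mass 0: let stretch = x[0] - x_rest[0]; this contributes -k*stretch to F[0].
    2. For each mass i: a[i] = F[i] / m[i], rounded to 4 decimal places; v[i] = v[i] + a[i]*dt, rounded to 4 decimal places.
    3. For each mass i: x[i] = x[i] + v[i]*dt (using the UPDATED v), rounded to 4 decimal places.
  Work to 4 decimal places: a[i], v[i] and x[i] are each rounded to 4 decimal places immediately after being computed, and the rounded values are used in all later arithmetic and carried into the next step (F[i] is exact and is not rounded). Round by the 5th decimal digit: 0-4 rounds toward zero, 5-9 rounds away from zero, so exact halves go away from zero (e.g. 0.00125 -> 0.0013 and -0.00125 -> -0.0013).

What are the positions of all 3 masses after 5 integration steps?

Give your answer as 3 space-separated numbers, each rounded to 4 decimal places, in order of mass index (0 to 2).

Step 0: x=[6.0000 8.0000 13.0000] v=[0.0000 0.0000 0.0000]
Step 1: x=[5.0000 8.7500 13.0000] v=[-2.0000 1.5000 0.0000]
Step 2: x=[3.6875 9.6250 13.1875] v=[-2.6250 1.7500 0.3750]
Step 3: x=[2.9375 9.9063 13.7344] v=[-1.5000 0.5625 1.0938]
Step 4: x=[3.1954 9.4024 14.5743] v=[0.5157 -1.0079 1.6798]
Step 5: x=[4.2062 8.6397 15.3713] v=[2.0215 -1.5255 1.5939]

Answer: 4.2062 8.6397 15.3713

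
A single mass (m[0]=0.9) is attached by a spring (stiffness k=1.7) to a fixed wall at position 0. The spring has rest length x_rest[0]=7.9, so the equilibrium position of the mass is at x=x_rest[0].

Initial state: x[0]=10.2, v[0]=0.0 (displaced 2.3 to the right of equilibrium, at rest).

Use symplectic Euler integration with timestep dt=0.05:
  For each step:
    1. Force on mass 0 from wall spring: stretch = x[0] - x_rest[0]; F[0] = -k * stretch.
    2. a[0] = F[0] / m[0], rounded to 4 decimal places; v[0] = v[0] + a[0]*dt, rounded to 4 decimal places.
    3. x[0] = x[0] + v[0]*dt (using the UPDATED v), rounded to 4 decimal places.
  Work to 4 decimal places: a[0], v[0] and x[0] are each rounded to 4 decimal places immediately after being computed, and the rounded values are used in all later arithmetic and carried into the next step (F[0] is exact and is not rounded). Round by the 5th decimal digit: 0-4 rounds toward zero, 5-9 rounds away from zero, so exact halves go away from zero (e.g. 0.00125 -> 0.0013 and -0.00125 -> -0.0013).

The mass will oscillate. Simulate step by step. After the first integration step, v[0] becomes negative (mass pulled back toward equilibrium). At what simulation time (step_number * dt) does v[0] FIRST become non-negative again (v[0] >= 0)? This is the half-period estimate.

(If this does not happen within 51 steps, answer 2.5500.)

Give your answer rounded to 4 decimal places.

Answer: 2.3000

Derivation:
Step 0: x=[10.2000] v=[0.0000]
Step 1: x=[10.1891] v=[-0.2172]
Step 2: x=[10.1674] v=[-0.4334]
Step 3: x=[10.1350] v=[-0.6475]
Step 4: x=[10.0921] v=[-0.8586]
Step 5: x=[10.0388] v=[-1.0656]
Step 6: x=[9.9754] v=[-1.2676]
Step 7: x=[9.9022] v=[-1.4636]
Step 8: x=[9.8196] v=[-1.6527]
Step 9: x=[9.7279] v=[-1.8340]
Step 10: x=[9.6276] v=[-2.0066]
Step 11: x=[9.5191] v=[-2.1698]
Step 12: x=[9.4030] v=[-2.3227]
Step 13: x=[9.2798] v=[-2.4647]
Step 14: x=[9.1501] v=[-2.5950]
Step 15: x=[9.0144] v=[-2.7131]
Step 16: x=[8.8735] v=[-2.8184]
Step 17: x=[8.7280] v=[-2.9103]
Step 18: x=[8.5786] v=[-2.9885]
Step 19: x=[8.4260] v=[-3.0526]
Step 20: x=[8.2709] v=[-3.1023]
Step 21: x=[8.1140] v=[-3.1373]
Step 22: x=[7.9561] v=[-3.1575]
Step 23: x=[7.7980] v=[-3.1628]
Step 24: x=[7.6403] v=[-3.1532]
Step 25: x=[7.4839] v=[-3.1287]
Step 26: x=[7.3294] v=[-3.0894]
Step 27: x=[7.1776] v=[-3.0355]
Step 28: x=[7.0292] v=[-2.9673]
Step 29: x=[6.8849] v=[-2.8851]
Step 30: x=[6.7454] v=[-2.7892]
Step 31: x=[6.6114] v=[-2.6802]
Step 32: x=[6.4835] v=[-2.5585]
Step 33: x=[6.3623] v=[-2.4247]
Step 34: x=[6.2483] v=[-2.2795]
Step 35: x=[6.1421] v=[-2.1235]
Step 36: x=[6.0442] v=[-1.9575]
Step 37: x=[5.9551] v=[-1.7822]
Step 38: x=[5.8752] v=[-1.5985]
Step 39: x=[5.8048] v=[-1.4073]
Step 40: x=[5.7443] v=[-1.2094]
Step 41: x=[5.6940] v=[-1.0058]
Step 42: x=[5.6541] v=[-0.7975]
Step 43: x=[5.6248] v=[-0.5854]
Step 44: x=[5.6063] v=[-0.3705]
Step 45: x=[5.5986] v=[-0.1539]
Step 46: x=[5.6018] v=[0.0635]
First v>=0 after going negative at step 46, time=2.3000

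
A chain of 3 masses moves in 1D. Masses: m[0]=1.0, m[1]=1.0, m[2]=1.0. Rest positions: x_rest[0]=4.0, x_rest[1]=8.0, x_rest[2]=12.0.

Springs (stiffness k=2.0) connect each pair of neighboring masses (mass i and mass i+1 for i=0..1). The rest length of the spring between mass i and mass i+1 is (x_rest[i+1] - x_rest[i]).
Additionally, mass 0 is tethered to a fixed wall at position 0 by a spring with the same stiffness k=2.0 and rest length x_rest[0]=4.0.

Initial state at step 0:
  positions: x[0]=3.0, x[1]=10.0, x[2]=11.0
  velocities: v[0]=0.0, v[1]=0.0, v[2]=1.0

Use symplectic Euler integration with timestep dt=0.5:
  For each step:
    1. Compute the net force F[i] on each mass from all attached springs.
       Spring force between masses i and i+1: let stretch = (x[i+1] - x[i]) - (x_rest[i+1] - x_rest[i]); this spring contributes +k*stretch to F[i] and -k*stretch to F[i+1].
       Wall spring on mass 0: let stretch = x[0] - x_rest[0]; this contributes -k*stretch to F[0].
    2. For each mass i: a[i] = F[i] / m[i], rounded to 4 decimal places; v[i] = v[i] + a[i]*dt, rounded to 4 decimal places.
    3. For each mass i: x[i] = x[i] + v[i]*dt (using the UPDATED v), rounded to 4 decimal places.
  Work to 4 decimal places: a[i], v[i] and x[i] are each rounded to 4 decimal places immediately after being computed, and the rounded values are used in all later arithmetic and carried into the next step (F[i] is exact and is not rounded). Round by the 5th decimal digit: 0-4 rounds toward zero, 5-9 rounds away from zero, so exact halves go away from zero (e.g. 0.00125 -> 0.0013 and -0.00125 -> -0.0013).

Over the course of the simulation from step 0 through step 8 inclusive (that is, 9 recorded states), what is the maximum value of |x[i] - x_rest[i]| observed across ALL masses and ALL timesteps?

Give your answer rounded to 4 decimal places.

Step 0: x=[3.0000 10.0000 11.0000] v=[0.0000 0.0000 1.0000]
Step 1: x=[5.0000 7.0000 13.0000] v=[4.0000 -6.0000 4.0000]
Step 2: x=[5.5000 6.0000 14.0000] v=[1.0000 -2.0000 2.0000]
Step 3: x=[3.5000 8.7500 13.0000] v=[-4.0000 5.5000 -2.0000]
Step 4: x=[2.3750 11.0000 11.8750] v=[-2.2500 4.5000 -2.2500]
Step 5: x=[4.3750 9.3750 12.3125] v=[4.0000 -3.2500 0.8750]
Step 6: x=[6.6875 6.7188 13.2813] v=[4.6250 -5.3125 1.9375]
Step 7: x=[5.6719 7.3282 12.9688] v=[-2.0312 1.2187 -0.6250]
Step 8: x=[2.6485 9.9297 11.8360] v=[-6.0468 5.2030 -2.2656]
Max displacement = 3.0000

Answer: 3.0000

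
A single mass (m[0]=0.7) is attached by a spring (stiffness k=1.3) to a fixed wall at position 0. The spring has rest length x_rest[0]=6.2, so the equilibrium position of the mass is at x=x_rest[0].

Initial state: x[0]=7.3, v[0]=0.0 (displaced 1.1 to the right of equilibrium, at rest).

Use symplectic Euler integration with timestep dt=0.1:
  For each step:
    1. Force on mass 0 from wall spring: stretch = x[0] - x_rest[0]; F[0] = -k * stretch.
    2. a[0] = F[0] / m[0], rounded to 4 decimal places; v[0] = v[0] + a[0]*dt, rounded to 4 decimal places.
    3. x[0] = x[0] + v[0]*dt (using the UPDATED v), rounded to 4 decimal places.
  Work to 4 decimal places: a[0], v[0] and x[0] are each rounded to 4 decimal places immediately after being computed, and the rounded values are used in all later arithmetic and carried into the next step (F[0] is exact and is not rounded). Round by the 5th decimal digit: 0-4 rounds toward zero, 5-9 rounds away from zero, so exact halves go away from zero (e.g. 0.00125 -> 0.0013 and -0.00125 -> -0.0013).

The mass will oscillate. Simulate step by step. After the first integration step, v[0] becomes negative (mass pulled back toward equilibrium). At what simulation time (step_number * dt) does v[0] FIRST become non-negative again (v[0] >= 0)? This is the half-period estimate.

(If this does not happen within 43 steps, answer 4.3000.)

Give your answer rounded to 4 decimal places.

Answer: 2.4000

Derivation:
Step 0: x=[7.3000] v=[0.0000]
Step 1: x=[7.2796] v=[-0.2043]
Step 2: x=[7.2391] v=[-0.4048]
Step 3: x=[7.1793] v=[-0.5978]
Step 4: x=[7.1013] v=[-0.7797]
Step 5: x=[7.0066] v=[-0.9471]
Step 6: x=[6.8969] v=[-1.0969]
Step 7: x=[6.7743] v=[-1.2263]
Step 8: x=[6.6410] v=[-1.3330]
Step 9: x=[6.4995] v=[-1.4149]
Step 10: x=[6.3525] v=[-1.4705]
Step 11: x=[6.2026] v=[-1.4988]
Step 12: x=[6.0527] v=[-1.4993]
Step 13: x=[5.9055] v=[-1.4719]
Step 14: x=[5.7638] v=[-1.4172]
Step 15: x=[5.6302] v=[-1.3362]
Step 16: x=[5.5072] v=[-1.2304]
Step 17: x=[5.3970] v=[-1.1017]
Step 18: x=[5.3017] v=[-0.9526]
Step 19: x=[5.2231] v=[-0.7858]
Step 20: x=[5.1627] v=[-0.6044]
Step 21: x=[5.1215] v=[-0.4118]
Step 22: x=[5.1004] v=[-0.2115]
Step 23: x=[5.0997] v=[-0.0073]
Step 24: x=[5.1194] v=[0.1970]
First v>=0 after going negative at step 24, time=2.4000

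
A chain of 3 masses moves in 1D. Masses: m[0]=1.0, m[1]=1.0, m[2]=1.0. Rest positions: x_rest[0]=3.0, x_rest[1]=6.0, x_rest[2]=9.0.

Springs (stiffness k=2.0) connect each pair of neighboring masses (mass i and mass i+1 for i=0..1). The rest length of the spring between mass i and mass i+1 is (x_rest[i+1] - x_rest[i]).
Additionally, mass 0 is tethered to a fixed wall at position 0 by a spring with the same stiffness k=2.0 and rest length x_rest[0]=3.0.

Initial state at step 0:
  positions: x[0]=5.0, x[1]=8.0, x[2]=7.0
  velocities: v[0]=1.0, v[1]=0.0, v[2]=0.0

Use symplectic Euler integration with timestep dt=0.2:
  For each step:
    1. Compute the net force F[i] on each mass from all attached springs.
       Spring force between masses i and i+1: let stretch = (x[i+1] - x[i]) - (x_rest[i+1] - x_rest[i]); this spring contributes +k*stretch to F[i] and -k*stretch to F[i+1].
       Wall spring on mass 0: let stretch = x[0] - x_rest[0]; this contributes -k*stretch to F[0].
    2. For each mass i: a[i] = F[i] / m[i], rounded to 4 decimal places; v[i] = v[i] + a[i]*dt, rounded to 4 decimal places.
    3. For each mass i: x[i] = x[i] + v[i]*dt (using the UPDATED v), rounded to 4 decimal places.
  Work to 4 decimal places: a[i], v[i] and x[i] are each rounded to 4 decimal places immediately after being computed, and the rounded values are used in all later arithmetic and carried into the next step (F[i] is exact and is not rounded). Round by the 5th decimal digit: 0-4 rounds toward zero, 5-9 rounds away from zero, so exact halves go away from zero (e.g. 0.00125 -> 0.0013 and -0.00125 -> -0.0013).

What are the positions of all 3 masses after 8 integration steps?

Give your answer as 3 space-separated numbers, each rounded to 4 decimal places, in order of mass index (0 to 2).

Answer: 0.9078 5.2232 11.3907

Derivation:
Step 0: x=[5.0000 8.0000 7.0000] v=[1.0000 0.0000 0.0000]
Step 1: x=[5.0400 7.6800 7.3200] v=[0.2000 -1.6000 1.6000]
Step 2: x=[4.8880 7.1200 7.9088] v=[-0.7600 -2.8000 2.9440]
Step 3: x=[4.5235 6.4445 8.6745] v=[-1.8224 -3.3773 3.8285]
Step 4: x=[3.9508 5.7938 9.5018] v=[-2.8634 -3.2537 4.1365]
Step 5: x=[3.2095 5.2923 10.2725] v=[-3.7065 -2.5077 3.8533]
Step 6: x=[2.3781 5.0226 10.8847] v=[-4.1572 -1.3487 3.0612]
Step 7: x=[1.5680 5.0103 11.2680] v=[-4.0506 -0.0617 1.9164]
Step 8: x=[0.9078 5.2232 11.3907] v=[-3.3009 1.0645 0.6133]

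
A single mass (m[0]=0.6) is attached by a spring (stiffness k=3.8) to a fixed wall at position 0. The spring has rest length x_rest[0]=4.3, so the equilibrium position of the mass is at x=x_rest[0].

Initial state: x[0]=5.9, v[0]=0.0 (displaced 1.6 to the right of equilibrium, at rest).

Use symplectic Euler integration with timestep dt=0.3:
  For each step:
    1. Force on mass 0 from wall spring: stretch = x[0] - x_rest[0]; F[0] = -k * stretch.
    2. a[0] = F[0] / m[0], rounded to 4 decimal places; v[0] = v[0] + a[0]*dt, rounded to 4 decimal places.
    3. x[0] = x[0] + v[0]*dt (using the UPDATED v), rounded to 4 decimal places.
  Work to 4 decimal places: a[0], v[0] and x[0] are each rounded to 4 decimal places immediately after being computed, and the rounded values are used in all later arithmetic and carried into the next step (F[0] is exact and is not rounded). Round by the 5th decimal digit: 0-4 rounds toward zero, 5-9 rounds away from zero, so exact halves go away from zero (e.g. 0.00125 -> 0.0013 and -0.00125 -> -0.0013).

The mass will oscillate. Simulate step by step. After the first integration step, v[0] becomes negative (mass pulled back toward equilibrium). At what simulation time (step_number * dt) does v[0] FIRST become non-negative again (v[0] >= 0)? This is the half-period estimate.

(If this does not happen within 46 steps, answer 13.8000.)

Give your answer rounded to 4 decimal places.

Step 0: x=[5.9000] v=[0.0000]
Step 1: x=[4.9880] v=[-3.0400]
Step 2: x=[3.6838] v=[-4.3472]
Step 3: x=[2.7309] v=[-3.1764]
Step 4: x=[2.6724] v=[-0.1951]
Step 5: x=[3.5416] v=[2.8973]
First v>=0 after going negative at step 5, time=1.5000

Answer: 1.5000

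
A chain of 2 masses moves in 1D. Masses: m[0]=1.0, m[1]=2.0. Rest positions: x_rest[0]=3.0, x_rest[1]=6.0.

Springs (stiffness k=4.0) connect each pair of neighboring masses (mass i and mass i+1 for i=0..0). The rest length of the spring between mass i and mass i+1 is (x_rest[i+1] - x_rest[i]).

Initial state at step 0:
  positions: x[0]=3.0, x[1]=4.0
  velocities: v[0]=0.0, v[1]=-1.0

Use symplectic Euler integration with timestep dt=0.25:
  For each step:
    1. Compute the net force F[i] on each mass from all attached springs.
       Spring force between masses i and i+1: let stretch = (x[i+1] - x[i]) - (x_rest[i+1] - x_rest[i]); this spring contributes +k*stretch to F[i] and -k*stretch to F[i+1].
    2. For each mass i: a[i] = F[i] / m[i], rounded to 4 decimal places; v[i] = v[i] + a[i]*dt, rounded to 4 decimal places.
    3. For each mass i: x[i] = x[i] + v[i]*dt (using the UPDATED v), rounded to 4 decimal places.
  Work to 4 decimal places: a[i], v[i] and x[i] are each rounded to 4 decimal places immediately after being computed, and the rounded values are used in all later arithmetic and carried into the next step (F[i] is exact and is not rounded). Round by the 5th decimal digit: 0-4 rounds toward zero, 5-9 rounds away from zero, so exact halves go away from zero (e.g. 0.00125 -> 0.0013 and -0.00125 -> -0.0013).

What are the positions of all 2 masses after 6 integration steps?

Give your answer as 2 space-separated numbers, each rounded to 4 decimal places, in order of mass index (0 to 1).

Answer: -0.3595 4.1798

Derivation:
Step 0: x=[3.0000 4.0000] v=[0.0000 -1.0000]
Step 1: x=[2.5000 4.0000] v=[-2.0000 0.0000]
Step 2: x=[1.6250 4.1875] v=[-3.5000 0.7500]
Step 3: x=[0.6406 4.4297] v=[-3.9375 0.9688]
Step 4: x=[-0.1465 4.5733] v=[-3.1484 0.5743]
Step 5: x=[-0.5037 4.5019] v=[-1.4286 -0.2856]
Step 6: x=[-0.3595 4.1798] v=[0.5770 -1.2884]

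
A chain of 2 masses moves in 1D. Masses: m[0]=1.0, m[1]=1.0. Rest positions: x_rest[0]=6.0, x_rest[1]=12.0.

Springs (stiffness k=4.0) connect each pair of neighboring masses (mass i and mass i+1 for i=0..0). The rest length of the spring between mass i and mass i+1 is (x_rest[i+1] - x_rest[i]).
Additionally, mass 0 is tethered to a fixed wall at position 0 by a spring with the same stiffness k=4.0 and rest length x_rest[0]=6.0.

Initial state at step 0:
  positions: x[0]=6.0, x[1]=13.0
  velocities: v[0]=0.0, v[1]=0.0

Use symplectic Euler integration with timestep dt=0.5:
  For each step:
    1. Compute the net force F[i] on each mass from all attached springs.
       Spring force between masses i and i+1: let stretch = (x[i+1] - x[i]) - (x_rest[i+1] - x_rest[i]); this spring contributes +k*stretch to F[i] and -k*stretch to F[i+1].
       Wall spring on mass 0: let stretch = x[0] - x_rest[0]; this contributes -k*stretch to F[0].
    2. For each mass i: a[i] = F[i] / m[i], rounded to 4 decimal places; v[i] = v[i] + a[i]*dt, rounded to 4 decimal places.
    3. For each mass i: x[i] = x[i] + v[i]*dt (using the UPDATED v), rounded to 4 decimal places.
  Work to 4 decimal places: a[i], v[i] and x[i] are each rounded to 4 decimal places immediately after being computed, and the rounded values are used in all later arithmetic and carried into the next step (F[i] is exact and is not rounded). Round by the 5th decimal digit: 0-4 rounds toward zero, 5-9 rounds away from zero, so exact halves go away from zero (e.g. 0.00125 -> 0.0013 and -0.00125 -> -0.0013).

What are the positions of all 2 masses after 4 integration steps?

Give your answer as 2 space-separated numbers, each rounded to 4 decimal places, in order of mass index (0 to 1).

Step 0: x=[6.0000 13.0000] v=[0.0000 0.0000]
Step 1: x=[7.0000 12.0000] v=[2.0000 -2.0000]
Step 2: x=[6.0000 12.0000] v=[-2.0000 0.0000]
Step 3: x=[5.0000 12.0000] v=[-2.0000 0.0000]
Step 4: x=[6.0000 11.0000] v=[2.0000 -2.0000]

Answer: 6.0000 11.0000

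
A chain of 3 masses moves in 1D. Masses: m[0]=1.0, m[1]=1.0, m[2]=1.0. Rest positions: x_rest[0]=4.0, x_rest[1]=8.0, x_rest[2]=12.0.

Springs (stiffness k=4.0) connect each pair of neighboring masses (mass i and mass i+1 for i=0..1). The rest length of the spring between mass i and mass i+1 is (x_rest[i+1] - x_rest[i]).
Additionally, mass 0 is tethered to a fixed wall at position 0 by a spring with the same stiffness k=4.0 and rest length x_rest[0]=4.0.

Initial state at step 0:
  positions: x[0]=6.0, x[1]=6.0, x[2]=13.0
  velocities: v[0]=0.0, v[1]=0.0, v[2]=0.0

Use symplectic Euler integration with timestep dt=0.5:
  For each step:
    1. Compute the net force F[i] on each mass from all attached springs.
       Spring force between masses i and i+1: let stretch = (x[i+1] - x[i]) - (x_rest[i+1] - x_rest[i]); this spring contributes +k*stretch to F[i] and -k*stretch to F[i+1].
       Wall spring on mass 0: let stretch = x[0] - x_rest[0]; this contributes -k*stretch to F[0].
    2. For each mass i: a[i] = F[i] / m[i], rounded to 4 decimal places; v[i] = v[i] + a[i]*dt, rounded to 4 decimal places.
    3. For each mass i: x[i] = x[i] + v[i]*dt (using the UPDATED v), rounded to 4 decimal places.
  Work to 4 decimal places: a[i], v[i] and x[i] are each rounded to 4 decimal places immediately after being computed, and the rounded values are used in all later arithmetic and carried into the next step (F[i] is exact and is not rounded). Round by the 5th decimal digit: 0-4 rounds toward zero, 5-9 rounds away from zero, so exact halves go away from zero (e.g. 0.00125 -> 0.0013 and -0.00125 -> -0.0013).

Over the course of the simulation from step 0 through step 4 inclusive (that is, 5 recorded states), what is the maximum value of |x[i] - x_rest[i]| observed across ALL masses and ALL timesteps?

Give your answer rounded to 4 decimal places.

Step 0: x=[6.0000 6.0000 13.0000] v=[0.0000 0.0000 0.0000]
Step 1: x=[0.0000 13.0000 10.0000] v=[-12.0000 14.0000 -6.0000]
Step 2: x=[7.0000 4.0000 14.0000] v=[14.0000 -18.0000 8.0000]
Step 3: x=[4.0000 8.0000 12.0000] v=[-6.0000 8.0000 -4.0000]
Step 4: x=[1.0000 12.0000 10.0000] v=[-6.0000 8.0000 -4.0000]
Max displacement = 5.0000

Answer: 5.0000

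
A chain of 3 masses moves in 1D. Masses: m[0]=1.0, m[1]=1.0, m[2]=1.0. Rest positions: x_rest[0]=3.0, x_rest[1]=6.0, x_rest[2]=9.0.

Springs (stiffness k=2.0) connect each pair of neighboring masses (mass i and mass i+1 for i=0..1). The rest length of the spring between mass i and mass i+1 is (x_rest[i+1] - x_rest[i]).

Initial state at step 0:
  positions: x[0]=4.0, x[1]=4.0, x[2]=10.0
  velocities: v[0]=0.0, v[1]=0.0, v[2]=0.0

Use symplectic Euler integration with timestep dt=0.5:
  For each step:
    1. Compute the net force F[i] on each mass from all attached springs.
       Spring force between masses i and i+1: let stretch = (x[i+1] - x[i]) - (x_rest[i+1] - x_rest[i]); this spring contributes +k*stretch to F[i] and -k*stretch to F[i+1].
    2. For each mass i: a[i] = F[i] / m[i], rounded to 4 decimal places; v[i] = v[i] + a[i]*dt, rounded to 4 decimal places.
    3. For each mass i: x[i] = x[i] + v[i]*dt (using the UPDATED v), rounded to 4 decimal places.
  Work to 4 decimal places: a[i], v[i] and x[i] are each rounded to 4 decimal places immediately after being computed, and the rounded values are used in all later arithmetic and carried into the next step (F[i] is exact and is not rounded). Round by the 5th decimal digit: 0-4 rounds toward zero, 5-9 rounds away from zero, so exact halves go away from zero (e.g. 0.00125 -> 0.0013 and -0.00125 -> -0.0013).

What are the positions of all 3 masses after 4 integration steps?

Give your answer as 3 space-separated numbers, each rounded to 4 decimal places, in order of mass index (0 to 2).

Step 0: x=[4.0000 4.0000 10.0000] v=[0.0000 0.0000 0.0000]
Step 1: x=[2.5000 7.0000 8.5000] v=[-3.0000 6.0000 -3.0000]
Step 2: x=[1.7500 8.5000 7.7500] v=[-1.5000 3.0000 -1.5000]
Step 3: x=[2.8750 6.2500 8.8750] v=[2.2500 -4.5000 2.2500]
Step 4: x=[4.1875 3.6250 10.1875] v=[2.6250 -5.2500 2.6250]

Answer: 4.1875 3.6250 10.1875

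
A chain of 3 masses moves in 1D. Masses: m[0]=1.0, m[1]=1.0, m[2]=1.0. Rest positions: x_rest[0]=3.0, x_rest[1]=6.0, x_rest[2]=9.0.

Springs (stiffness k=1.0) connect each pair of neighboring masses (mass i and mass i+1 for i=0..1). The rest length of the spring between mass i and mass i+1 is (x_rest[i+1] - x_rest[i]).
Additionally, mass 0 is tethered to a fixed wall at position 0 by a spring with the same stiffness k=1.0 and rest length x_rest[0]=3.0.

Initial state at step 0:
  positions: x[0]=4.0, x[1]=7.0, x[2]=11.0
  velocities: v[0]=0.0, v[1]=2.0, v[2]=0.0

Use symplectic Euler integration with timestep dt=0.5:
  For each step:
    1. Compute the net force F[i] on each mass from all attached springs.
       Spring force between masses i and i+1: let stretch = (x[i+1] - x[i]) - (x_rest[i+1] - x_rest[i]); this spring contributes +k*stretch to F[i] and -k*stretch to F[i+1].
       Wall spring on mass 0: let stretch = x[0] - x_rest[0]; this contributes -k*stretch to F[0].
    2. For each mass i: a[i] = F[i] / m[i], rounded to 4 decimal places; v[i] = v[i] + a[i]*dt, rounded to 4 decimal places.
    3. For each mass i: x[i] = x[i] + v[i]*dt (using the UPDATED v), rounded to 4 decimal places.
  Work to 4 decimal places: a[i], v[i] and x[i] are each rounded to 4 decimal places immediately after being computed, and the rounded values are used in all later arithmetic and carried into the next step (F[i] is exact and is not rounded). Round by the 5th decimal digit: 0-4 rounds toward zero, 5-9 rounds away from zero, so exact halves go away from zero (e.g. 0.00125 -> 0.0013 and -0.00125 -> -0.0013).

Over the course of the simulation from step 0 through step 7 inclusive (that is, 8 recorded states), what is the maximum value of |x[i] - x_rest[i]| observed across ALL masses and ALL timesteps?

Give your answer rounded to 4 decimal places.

Answer: 3.0000

Derivation:
Step 0: x=[4.0000 7.0000 11.0000] v=[0.0000 2.0000 0.0000]
Step 1: x=[3.7500 8.2500 10.7500] v=[-0.5000 2.5000 -0.5000]
Step 2: x=[3.6875 9.0000 10.6250] v=[-0.1250 1.5000 -0.2500]
Step 3: x=[4.0313 8.8281 10.8438] v=[0.6875 -0.3438 0.4375]
Step 4: x=[4.5665 7.9609 11.3087] v=[1.0703 -1.7344 0.9297]
Step 5: x=[4.8087 7.0821 11.6866] v=[0.4843 -1.7577 0.7558]
Step 6: x=[4.4170 6.7860 11.6634] v=[-0.7834 -0.5922 -0.0465]
Step 7: x=[3.5133 7.1170 11.1708] v=[-1.8074 0.6620 -0.9852]
Max displacement = 3.0000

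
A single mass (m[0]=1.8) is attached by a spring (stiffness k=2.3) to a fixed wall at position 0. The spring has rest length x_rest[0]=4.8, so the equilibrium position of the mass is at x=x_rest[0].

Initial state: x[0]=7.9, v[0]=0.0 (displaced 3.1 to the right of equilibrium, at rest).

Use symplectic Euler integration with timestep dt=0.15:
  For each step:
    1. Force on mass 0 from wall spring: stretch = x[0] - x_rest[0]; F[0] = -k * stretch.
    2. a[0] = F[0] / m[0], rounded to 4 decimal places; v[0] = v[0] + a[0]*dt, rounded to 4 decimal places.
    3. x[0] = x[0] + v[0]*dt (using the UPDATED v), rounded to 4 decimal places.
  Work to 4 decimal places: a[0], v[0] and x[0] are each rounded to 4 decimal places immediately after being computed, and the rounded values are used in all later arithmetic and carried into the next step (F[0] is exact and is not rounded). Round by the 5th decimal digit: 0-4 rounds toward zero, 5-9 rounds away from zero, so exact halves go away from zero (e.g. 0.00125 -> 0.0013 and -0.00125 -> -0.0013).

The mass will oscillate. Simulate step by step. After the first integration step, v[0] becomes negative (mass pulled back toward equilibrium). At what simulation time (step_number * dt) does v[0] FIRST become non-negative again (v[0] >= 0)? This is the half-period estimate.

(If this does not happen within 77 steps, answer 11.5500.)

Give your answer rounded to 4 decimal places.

Answer: 2.8500

Derivation:
Step 0: x=[7.9000] v=[0.0000]
Step 1: x=[7.8109] v=[-0.5942]
Step 2: x=[7.6352] v=[-1.1713]
Step 3: x=[7.3780] v=[-1.7147]
Step 4: x=[7.0467] v=[-2.2088]
Step 5: x=[6.6508] v=[-2.6394]
Step 6: x=[6.2017] v=[-2.9941]
Step 7: x=[5.7123] v=[-3.2628]
Step 8: x=[5.1966] v=[-3.4377]
Step 9: x=[4.6695] v=[-3.5137]
Step 10: x=[4.1462] v=[-3.4887]
Step 11: x=[3.6417] v=[-3.3634]
Step 12: x=[3.1705] v=[-3.1414]
Step 13: x=[2.7461] v=[-2.8291]
Step 14: x=[2.3808] v=[-2.4354]
Step 15: x=[2.0850] v=[-1.9717]
Step 16: x=[1.8673] v=[-1.4513]
Step 17: x=[1.7339] v=[-0.8892]
Step 18: x=[1.6887] v=[-0.3015]
Step 19: x=[1.7329] v=[0.2948]
First v>=0 after going negative at step 19, time=2.8500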